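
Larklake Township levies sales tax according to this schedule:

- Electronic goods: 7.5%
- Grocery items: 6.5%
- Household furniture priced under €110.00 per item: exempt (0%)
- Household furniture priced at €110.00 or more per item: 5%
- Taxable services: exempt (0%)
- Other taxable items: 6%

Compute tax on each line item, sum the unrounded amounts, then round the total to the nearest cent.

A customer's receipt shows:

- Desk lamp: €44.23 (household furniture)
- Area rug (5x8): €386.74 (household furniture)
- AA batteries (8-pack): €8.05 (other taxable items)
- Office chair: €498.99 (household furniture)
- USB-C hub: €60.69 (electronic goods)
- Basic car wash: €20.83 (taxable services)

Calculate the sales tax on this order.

Desk lamp €44.23: household furniture, under €110.00 → 0% → €0.00
Area rug (5x8) €386.74: household furniture, €110.00 or more → 5% → €19.337
AA batteries (8-pack) €8.05: other taxable items → 6% → €0.483
Office chair €498.99: household furniture, €110.00 or more → 5% → €24.9495
USB-C hub €60.69: electronic goods → 7.5% → €4.55175
Basic car wash €20.83: taxable services → 0% → €0.00
Unrounded tax sum = €49.32125 → €49.32

€49.32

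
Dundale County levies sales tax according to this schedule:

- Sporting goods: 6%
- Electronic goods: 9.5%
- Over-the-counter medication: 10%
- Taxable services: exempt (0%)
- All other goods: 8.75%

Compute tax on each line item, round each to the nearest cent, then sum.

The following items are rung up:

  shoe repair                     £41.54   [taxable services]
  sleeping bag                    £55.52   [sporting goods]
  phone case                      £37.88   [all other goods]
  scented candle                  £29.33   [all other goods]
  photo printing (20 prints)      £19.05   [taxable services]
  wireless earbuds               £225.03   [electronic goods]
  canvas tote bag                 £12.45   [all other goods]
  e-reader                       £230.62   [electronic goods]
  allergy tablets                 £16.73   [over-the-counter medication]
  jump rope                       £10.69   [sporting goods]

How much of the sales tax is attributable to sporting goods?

£3.97

Sleeping bag £55.52: sporting goods → 6% → £3.33
Jump rope £10.69: sporting goods → 6% → £0.64
Tax on sporting goods = £3.33 + £0.64 = £3.97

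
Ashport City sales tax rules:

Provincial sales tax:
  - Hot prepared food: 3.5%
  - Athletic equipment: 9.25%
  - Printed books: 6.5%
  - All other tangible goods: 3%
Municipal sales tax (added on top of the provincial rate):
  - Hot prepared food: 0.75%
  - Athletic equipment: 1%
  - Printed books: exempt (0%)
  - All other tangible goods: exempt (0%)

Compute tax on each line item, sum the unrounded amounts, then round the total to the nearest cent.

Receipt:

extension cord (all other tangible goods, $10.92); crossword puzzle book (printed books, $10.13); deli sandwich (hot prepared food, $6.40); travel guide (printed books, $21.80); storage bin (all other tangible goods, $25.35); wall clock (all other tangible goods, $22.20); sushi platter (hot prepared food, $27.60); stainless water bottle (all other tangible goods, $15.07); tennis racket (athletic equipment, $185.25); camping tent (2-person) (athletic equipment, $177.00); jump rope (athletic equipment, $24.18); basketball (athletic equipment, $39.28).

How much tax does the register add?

$49.36

Extension cord $10.92: all other tangible goods → 3% + 0% municipal = 3% → $0.3276
Crossword puzzle book $10.13: printed books → 6.5% + 0% municipal = 6.5% → $0.65845
Deli sandwich $6.40: hot prepared food → 3.5% + 0.75% municipal = 4.25% → $0.272
Travel guide $21.80: printed books → 6.5% + 0% municipal = 6.5% → $1.417
Storage bin $25.35: all other tangible goods → 3% + 0% municipal = 3% → $0.7605
Wall clock $22.20: all other tangible goods → 3% + 0% municipal = 3% → $0.666
Sushi platter $27.60: hot prepared food → 3.5% + 0.75% municipal = 4.25% → $1.173
Stainless water bottle $15.07: all other tangible goods → 3% + 0% municipal = 3% → $0.4521
Tennis racket $185.25: athletic equipment → 9.25% + 1% municipal = 10.25% → $18.988125
Camping tent (2-person) $177.00: athletic equipment → 9.25% + 1% municipal = 10.25% → $18.1425
Jump rope $24.18: athletic equipment → 9.25% + 1% municipal = 10.25% → $2.47845
Basketball $39.28: athletic equipment → 9.25% + 1% municipal = 10.25% → $4.0262
Unrounded tax sum = $49.361925 → $49.36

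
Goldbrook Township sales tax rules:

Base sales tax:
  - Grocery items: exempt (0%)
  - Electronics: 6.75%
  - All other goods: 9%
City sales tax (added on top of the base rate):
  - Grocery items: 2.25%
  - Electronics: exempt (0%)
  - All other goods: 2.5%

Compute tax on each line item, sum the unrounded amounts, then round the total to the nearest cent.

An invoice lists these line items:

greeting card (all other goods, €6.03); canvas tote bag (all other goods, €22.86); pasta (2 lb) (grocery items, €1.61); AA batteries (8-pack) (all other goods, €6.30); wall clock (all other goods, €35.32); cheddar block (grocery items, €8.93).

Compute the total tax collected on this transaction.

€8.35

Greeting card €6.03: all other goods → 9% + 2.5% city = 11.5% → €0.69345
Canvas tote bag €22.86: all other goods → 9% + 2.5% city = 11.5% → €2.6289
Pasta (2 lb) €1.61: grocery items → 0% + 2.25% city = 2.25% → €0.036225
AA batteries (8-pack) €6.30: all other goods → 9% + 2.5% city = 11.5% → €0.7245
Wall clock €35.32: all other goods → 9% + 2.5% city = 11.5% → €4.0618
Cheddar block €8.93: grocery items → 0% + 2.25% city = 2.25% → €0.200925
Unrounded tax sum = €8.3458 → €8.35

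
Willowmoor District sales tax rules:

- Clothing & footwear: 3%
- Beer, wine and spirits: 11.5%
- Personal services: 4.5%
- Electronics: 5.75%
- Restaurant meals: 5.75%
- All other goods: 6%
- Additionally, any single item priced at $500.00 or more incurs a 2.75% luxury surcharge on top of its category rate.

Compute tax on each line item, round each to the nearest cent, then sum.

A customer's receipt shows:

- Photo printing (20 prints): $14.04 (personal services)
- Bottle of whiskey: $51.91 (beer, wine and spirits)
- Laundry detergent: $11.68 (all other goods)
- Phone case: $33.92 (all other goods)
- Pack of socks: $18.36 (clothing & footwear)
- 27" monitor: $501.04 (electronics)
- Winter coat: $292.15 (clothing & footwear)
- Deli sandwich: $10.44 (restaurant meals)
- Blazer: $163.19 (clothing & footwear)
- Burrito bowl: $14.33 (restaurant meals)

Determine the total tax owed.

$67.56

Photo printing (20 prints) $14.04: personal services → 4.5% → $0.63
Bottle of whiskey $51.91: beer, wine and spirits → 11.5% → $5.97
Laundry detergent $11.68: all other goods → 6% → $0.70
Phone case $33.92: all other goods → 6% → $2.04
Pack of socks $18.36: clothing & footwear → 3% → $0.55
27" monitor $501.04: electronics → 5.75% + 2.75% surcharge = 8.5% → $42.59
Winter coat $292.15: clothing & footwear → 3% → $8.76
Deli sandwich $10.44: restaurant meals → 5.75% → $0.60
Blazer $163.19: clothing & footwear → 3% → $4.90
Burrito bowl $14.33: restaurant meals → 5.75% → $0.82
Total tax = $0.63 + $5.97 + $0.70 + $2.04 + $0.55 + $42.59 + $8.76 + $0.60 + $4.90 + $0.82 = $67.56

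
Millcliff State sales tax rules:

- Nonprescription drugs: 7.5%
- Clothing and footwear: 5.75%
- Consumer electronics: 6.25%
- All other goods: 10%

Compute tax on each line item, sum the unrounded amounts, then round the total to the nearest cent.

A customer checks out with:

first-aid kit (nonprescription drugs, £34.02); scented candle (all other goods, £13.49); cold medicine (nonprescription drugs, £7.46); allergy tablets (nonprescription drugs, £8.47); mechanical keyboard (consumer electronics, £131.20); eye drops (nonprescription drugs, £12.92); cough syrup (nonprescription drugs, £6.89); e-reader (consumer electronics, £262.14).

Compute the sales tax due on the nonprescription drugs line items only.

First-aid kit £34.02: nonprescription drugs → 7.5% → £2.5515
Cold medicine £7.46: nonprescription drugs → 7.5% → £0.5595
Allergy tablets £8.47: nonprescription drugs → 7.5% → £0.63525
Eye drops £12.92: nonprescription drugs → 7.5% → £0.969
Cough syrup £6.89: nonprescription drugs → 7.5% → £0.51675
Tax on nonprescription drugs: unrounded sum = £5.232 → £5.23

£5.23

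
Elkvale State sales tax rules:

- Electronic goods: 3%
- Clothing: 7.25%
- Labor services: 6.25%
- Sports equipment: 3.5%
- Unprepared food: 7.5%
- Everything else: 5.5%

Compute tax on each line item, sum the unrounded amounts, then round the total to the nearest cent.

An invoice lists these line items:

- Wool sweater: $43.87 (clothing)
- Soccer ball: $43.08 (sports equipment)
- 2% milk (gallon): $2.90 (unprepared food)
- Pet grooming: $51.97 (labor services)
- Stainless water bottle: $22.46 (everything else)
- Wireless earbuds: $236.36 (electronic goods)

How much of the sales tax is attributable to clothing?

Wool sweater $43.87: clothing → 7.25% → $3.180575
Tax on clothing: unrounded sum = $3.180575 → $3.18

$3.18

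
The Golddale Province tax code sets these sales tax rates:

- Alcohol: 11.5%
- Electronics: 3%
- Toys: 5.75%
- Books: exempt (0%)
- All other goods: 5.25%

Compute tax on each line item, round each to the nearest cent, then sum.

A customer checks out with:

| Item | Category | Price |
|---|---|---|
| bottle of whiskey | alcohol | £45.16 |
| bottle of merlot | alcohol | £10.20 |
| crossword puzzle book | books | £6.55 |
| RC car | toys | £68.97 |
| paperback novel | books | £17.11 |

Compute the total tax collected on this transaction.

Bottle of whiskey £45.16: alcohol → 11.5% → £5.19
Bottle of merlot £10.20: alcohol → 11.5% → £1.17
Crossword puzzle book £6.55: books → 0% → £0.00
RC car £68.97: toys → 5.75% → £3.97
Paperback novel £17.11: books → 0% → £0.00
Total tax = £5.19 + £1.17 + £3.97 = £10.33

£10.33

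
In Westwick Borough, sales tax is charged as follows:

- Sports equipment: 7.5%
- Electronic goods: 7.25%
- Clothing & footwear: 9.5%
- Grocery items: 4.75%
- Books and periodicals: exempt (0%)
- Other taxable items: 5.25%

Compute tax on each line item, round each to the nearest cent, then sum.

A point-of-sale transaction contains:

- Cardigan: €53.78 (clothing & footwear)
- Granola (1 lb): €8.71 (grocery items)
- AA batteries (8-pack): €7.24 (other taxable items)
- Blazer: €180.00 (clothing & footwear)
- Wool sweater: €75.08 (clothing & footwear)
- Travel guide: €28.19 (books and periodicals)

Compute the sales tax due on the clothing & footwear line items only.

Cardigan €53.78: clothing & footwear → 9.5% → €5.11
Blazer €180.00: clothing & footwear → 9.5% → €17.10
Wool sweater €75.08: clothing & footwear → 9.5% → €7.13
Tax on clothing & footwear = €5.11 + €17.10 + €7.13 = €29.34

€29.34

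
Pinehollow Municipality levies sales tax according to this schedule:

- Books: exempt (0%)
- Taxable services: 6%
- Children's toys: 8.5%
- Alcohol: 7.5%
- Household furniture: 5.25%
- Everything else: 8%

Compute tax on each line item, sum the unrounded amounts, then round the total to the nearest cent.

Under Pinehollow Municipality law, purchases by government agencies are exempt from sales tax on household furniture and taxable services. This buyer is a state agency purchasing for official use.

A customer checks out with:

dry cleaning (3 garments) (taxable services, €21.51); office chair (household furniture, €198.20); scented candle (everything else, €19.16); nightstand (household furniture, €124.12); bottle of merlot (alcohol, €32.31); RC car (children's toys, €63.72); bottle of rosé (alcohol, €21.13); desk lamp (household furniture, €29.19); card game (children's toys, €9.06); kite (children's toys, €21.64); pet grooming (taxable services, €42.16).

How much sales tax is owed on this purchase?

€13.57

Dry cleaning (3 garments) €21.51: taxable services, buyer-exempt → 0% → €0.00
Office chair €198.20: household furniture, buyer-exempt → 0% → €0.00
Scented candle €19.16: everything else → 8% → €1.5328
Nightstand €124.12: household furniture, buyer-exempt → 0% → €0.00
Bottle of merlot €32.31: alcohol → 7.5% → €2.42325
RC car €63.72: children's toys → 8.5% → €5.4162
Bottle of rosé €21.13: alcohol → 7.5% → €1.58475
Desk lamp €29.19: household furniture, buyer-exempt → 0% → €0.00
Card game €9.06: children's toys → 8.5% → €0.7701
Kite €21.64: children's toys → 8.5% → €1.8394
Pet grooming €42.16: taxable services, buyer-exempt → 0% → €0.00
Unrounded tax sum = €13.5665 → €13.57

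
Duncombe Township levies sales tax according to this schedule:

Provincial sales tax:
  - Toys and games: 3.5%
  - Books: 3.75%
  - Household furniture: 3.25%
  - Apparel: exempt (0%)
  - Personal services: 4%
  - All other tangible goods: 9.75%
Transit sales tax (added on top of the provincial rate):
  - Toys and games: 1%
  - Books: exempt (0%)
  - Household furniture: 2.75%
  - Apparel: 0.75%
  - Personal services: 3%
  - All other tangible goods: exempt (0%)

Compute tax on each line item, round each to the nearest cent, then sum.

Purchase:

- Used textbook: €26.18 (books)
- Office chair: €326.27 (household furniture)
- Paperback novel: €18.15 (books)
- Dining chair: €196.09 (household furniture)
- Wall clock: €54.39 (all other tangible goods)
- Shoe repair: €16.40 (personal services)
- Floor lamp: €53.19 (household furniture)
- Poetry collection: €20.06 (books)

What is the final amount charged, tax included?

Used textbook €26.18: books → 3.75% + 0% transit = 3.75% → €0.98
Office chair €326.27: household furniture → 3.25% + 2.75% transit = 6% → €19.58
Paperback novel €18.15: books → 3.75% + 0% transit = 3.75% → €0.68
Dining chair €196.09: household furniture → 3.25% + 2.75% transit = 6% → €11.77
Wall clock €54.39: all other tangible goods → 9.75% + 0% transit = 9.75% → €5.30
Shoe repair €16.40: personal services → 4% + 3% transit = 7% → €1.15
Floor lamp €53.19: household furniture → 3.25% + 2.75% transit = 6% → €3.19
Poetry collection €20.06: books → 3.75% + 0% transit = 3.75% → €0.75
Subtotal = €710.73; tax = €43.40; total due = €754.13

€754.13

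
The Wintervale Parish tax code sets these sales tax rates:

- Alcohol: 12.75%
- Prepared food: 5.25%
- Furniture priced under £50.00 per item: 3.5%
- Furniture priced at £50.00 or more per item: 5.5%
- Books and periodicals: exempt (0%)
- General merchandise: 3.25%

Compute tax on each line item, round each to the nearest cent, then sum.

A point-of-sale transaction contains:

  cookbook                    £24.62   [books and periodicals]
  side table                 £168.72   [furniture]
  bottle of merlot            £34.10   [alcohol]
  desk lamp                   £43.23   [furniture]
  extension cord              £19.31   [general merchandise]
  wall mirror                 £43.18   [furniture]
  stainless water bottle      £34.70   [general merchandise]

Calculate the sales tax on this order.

Cookbook £24.62: books and periodicals → 0% → £0.00
Side table £168.72: furniture, £50.00 or more → 5.5% → £9.28
Bottle of merlot £34.10: alcohol → 12.75% → £4.35
Desk lamp £43.23: furniture, under £50.00 → 3.5% → £1.51
Extension cord £19.31: general merchandise → 3.25% → £0.63
Wall mirror £43.18: furniture, under £50.00 → 3.5% → £1.51
Stainless water bottle £34.70: general merchandise → 3.25% → £1.13
Total tax = £9.28 + £4.35 + £1.51 + £0.63 + £1.51 + £1.13 = £18.41

£18.41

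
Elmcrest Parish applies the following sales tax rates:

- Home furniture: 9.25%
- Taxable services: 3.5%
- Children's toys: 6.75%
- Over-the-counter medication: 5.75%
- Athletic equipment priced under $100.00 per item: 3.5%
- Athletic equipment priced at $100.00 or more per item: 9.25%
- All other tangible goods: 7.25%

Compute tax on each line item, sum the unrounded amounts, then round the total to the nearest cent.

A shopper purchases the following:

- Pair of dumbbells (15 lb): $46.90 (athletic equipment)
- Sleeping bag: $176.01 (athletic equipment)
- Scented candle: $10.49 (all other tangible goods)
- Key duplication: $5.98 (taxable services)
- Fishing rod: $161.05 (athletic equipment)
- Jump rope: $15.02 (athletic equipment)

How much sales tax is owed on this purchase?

Pair of dumbbells (15 lb) $46.90: athletic equipment, under $100.00 → 3.5% → $1.6415
Sleeping bag $176.01: athletic equipment, $100.00 or more → 9.25% → $16.280925
Scented candle $10.49: all other tangible goods → 7.25% → $0.760525
Key duplication $5.98: taxable services → 3.5% → $0.2093
Fishing rod $161.05: athletic equipment, $100.00 or more → 9.25% → $14.897125
Jump rope $15.02: athletic equipment, under $100.00 → 3.5% → $0.5257
Unrounded tax sum = $34.315075 → $34.32

$34.32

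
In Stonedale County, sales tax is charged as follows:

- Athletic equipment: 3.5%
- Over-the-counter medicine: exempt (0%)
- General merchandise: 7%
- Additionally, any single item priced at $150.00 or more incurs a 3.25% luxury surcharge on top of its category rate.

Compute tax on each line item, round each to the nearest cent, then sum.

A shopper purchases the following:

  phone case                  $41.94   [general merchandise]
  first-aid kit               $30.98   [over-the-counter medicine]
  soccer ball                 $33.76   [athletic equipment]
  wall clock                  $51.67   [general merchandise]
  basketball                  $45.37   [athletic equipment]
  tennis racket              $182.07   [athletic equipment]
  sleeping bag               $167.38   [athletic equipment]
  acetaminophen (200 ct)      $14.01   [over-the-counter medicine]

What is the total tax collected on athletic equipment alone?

Soccer ball $33.76: athletic equipment → 3.5% → $1.18
Basketball $45.37: athletic equipment → 3.5% → $1.59
Tennis racket $182.07: athletic equipment → 3.5% + 3.25% surcharge = 6.75% → $12.29
Sleeping bag $167.38: athletic equipment → 3.5% + 3.25% surcharge = 6.75% → $11.30
Tax on athletic equipment = $1.18 + $1.59 + $12.29 + $11.30 = $26.36

$26.36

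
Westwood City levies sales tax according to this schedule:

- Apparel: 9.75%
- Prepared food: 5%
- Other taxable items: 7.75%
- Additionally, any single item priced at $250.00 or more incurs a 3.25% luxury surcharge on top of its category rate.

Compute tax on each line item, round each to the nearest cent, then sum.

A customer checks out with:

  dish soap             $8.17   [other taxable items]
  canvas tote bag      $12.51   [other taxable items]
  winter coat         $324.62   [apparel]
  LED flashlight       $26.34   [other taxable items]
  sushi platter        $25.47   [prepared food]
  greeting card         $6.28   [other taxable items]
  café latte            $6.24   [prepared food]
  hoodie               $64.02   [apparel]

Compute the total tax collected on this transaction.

Dish soap $8.17: other taxable items → 7.75% → $0.63
Canvas tote bag $12.51: other taxable items → 7.75% → $0.97
Winter coat $324.62: apparel → 9.75% + 3.25% surcharge = 13% → $42.20
LED flashlight $26.34: other taxable items → 7.75% → $2.04
Sushi platter $25.47: prepared food → 5% → $1.27
Greeting card $6.28: other taxable items → 7.75% → $0.49
Café latte $6.24: prepared food → 5% → $0.31
Hoodie $64.02: apparel → 9.75% → $6.24
Total tax = $0.63 + $0.97 + $42.20 + $2.04 + $1.27 + $0.49 + $0.31 + $6.24 = $54.15

$54.15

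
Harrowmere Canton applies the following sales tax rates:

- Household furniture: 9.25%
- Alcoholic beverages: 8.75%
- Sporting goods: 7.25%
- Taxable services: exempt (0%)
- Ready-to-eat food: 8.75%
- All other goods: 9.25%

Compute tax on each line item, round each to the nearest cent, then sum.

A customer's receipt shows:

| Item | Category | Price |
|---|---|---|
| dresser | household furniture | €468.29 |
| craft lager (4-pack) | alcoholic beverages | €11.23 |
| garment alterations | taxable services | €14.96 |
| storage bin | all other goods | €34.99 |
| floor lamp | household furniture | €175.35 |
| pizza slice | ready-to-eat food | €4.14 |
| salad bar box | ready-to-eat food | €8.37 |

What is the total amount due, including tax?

€782.18

Dresser €468.29: household furniture → 9.25% → €43.32
Craft lager (4-pack) €11.23: alcoholic beverages → 8.75% → €0.98
Garment alterations €14.96: taxable services → 0% → €0.00
Storage bin €34.99: all other goods → 9.25% → €3.24
Floor lamp €175.35: household furniture → 9.25% → €16.22
Pizza slice €4.14: ready-to-eat food → 8.75% → €0.36
Salad bar box €8.37: ready-to-eat food → 8.75% → €0.73
Subtotal = €717.33; tax = €64.85; total due = €782.18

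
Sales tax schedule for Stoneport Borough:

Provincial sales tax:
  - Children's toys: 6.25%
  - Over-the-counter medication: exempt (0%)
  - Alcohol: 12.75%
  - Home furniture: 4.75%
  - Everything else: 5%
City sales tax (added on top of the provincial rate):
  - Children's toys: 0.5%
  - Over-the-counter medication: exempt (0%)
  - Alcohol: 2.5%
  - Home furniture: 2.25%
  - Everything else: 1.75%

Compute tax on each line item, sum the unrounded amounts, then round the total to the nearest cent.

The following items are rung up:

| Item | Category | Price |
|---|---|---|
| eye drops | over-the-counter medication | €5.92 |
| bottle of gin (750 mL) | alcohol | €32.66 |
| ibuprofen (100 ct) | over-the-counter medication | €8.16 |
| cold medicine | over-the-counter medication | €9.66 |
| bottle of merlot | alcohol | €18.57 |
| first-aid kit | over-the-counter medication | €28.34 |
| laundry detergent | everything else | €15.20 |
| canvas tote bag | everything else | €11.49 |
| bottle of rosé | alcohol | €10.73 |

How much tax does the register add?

Eye drops €5.92: over-the-counter medication → 0% + 0% city = 0% → €0.00
Bottle of gin (750 mL) €32.66: alcohol → 12.75% + 2.5% city = 15.25% → €4.98065
Ibuprofen (100 ct) €8.16: over-the-counter medication → 0% + 0% city = 0% → €0.00
Cold medicine €9.66: over-the-counter medication → 0% + 0% city = 0% → €0.00
Bottle of merlot €18.57: alcohol → 12.75% + 2.5% city = 15.25% → €2.831925
First-aid kit €28.34: over-the-counter medication → 0% + 0% city = 0% → €0.00
Laundry detergent €15.20: everything else → 5% + 1.75% city = 6.75% → €1.026
Canvas tote bag €11.49: everything else → 5% + 1.75% city = 6.75% → €0.775575
Bottle of rosé €10.73: alcohol → 12.75% + 2.5% city = 15.25% → €1.636325
Unrounded tax sum = €11.250475 → €11.25

€11.25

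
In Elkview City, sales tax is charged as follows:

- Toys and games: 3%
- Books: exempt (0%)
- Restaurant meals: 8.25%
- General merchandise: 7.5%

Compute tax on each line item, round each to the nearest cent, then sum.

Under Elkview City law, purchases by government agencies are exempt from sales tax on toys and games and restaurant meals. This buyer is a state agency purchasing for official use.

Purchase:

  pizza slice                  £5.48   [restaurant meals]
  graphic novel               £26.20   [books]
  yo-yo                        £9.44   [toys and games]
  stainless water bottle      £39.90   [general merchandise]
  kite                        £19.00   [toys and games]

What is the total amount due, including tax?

£103.01

Pizza slice £5.48: restaurant meals, buyer-exempt → 0% → £0.00
Graphic novel £26.20: books → 0% → £0.00
Yo-yo £9.44: toys and games, buyer-exempt → 0% → £0.00
Stainless water bottle £39.90: general merchandise → 7.5% → £2.99
Kite £19.00: toys and games, buyer-exempt → 0% → £0.00
Subtotal = £100.02; tax = £2.99; total due = £103.01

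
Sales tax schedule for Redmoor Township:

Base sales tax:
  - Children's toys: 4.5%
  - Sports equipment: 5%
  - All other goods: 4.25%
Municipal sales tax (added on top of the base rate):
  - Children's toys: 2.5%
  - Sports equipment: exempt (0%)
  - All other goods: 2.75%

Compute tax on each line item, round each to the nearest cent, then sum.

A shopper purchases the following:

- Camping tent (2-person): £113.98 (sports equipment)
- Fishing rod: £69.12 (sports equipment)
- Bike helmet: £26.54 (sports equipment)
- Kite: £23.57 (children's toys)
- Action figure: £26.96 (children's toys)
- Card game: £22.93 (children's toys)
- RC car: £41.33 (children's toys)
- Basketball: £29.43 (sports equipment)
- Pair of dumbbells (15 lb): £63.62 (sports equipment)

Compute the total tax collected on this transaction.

£23.18

Camping tent (2-person) £113.98: sports equipment → 5% + 0% municipal = 5% → £5.70
Fishing rod £69.12: sports equipment → 5% + 0% municipal = 5% → £3.46
Bike helmet £26.54: sports equipment → 5% + 0% municipal = 5% → £1.33
Kite £23.57: children's toys → 4.5% + 2.5% municipal = 7% → £1.65
Action figure £26.96: children's toys → 4.5% + 2.5% municipal = 7% → £1.89
Card game £22.93: children's toys → 4.5% + 2.5% municipal = 7% → £1.61
RC car £41.33: children's toys → 4.5% + 2.5% municipal = 7% → £2.89
Basketball £29.43: sports equipment → 5% + 0% municipal = 5% → £1.47
Pair of dumbbells (15 lb) £63.62: sports equipment → 5% + 0% municipal = 5% → £3.18
Total tax = £5.70 + £3.46 + £1.33 + £1.65 + £1.89 + £1.61 + £2.89 + £1.47 + £3.18 = £23.18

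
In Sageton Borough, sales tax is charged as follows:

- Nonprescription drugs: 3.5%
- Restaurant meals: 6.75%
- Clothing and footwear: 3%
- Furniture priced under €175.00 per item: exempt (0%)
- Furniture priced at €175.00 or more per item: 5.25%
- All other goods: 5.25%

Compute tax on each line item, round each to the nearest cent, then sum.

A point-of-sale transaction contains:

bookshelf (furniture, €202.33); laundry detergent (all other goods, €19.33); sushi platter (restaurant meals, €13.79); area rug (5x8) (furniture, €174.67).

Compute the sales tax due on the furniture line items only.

€10.62

Bookshelf €202.33: furniture, €175.00 or more → 5.25% → €10.62
Area rug (5x8) €174.67: furniture, under €175.00 → 0% → €0.00
Tax on furniture = €10.62 + €0.00 = €10.62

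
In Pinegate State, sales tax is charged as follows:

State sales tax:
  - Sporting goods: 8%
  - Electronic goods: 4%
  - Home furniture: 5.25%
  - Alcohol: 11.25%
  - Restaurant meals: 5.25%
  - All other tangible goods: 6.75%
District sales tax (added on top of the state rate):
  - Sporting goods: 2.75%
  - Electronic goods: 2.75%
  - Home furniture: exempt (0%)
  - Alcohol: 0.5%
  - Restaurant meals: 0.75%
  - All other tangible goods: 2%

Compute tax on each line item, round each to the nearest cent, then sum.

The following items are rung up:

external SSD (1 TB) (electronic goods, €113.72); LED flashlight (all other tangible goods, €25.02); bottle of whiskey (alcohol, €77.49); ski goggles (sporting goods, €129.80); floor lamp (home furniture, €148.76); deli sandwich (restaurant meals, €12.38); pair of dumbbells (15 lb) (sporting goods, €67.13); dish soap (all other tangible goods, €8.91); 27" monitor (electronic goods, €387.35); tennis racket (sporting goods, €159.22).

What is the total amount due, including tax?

€1222.53

External SSD (1 TB) €113.72: electronic goods → 4% + 2.75% district = 6.75% → €7.68
LED flashlight €25.02: all other tangible goods → 6.75% + 2% district = 8.75% → €2.19
Bottle of whiskey €77.49: alcohol → 11.25% + 0.5% district = 11.75% → €9.11
Ski goggles €129.80: sporting goods → 8% + 2.75% district = 10.75% → €13.95
Floor lamp €148.76: home furniture → 5.25% + 0% district = 5.25% → €7.81
Deli sandwich €12.38: restaurant meals → 5.25% + 0.75% district = 6% → €0.74
Pair of dumbbells (15 lb) €67.13: sporting goods → 8% + 2.75% district = 10.75% → €7.22
Dish soap €8.91: all other tangible goods → 6.75% + 2% district = 8.75% → €0.78
27" monitor €387.35: electronic goods → 4% + 2.75% district = 6.75% → €26.15
Tennis racket €159.22: sporting goods → 8% + 2.75% district = 10.75% → €17.12
Subtotal = €1129.78; tax = €92.75; total due = €1222.53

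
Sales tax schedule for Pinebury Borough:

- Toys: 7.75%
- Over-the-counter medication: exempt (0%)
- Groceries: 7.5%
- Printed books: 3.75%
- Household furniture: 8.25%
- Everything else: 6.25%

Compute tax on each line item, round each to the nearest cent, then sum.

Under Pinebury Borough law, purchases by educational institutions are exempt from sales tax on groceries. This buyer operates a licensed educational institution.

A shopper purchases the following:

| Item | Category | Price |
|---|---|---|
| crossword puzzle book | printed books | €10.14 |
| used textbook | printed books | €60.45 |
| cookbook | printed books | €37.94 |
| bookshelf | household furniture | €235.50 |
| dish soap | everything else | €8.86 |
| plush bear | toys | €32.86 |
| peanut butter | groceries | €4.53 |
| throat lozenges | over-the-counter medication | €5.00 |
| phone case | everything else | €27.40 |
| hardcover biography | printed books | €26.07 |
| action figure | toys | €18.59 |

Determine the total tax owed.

€30.73

Crossword puzzle book €10.14: printed books → 3.75% → €0.38
Used textbook €60.45: printed books → 3.75% → €2.27
Cookbook €37.94: printed books → 3.75% → €1.42
Bookshelf €235.50: household furniture → 8.25% → €19.43
Dish soap €8.86: everything else → 6.25% → €0.55
Plush bear €32.86: toys → 7.75% → €2.55
Peanut butter €4.53: groceries, buyer-exempt → 0% → €0.00
Throat lozenges €5.00: over-the-counter medication → 0% → €0.00
Phone case €27.40: everything else → 6.25% → €1.71
Hardcover biography €26.07: printed books → 3.75% → €0.98
Action figure €18.59: toys → 7.75% → €1.44
Total tax = €0.38 + €2.27 + €1.42 + €19.43 + €0.55 + €2.55 + €1.71 + €0.98 + €1.44 = €30.73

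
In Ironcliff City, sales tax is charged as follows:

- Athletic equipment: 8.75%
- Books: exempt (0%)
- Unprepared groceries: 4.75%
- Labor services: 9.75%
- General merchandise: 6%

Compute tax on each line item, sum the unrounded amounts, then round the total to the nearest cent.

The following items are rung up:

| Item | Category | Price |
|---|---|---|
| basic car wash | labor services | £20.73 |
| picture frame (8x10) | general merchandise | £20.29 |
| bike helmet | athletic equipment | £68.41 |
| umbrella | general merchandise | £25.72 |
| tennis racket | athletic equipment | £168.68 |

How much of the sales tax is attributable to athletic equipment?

£20.75

Bike helmet £68.41: athletic equipment → 8.75% → £5.985875
Tennis racket £168.68: athletic equipment → 8.75% → £14.7595
Tax on athletic equipment: unrounded sum = £20.745375 → £20.75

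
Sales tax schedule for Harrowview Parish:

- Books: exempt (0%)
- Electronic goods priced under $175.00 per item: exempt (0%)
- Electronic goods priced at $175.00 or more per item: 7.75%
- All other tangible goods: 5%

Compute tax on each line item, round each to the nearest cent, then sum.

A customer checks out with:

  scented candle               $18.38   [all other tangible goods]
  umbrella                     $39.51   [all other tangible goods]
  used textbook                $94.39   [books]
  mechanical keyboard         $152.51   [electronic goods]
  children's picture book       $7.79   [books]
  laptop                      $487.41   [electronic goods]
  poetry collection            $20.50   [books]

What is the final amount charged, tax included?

Scented candle $18.38: all other tangible goods → 5% → $0.92
Umbrella $39.51: all other tangible goods → 5% → $1.98
Used textbook $94.39: books → 0% → $0.00
Mechanical keyboard $152.51: electronic goods, under $175.00 → 0% → $0.00
Children's picture book $7.79: books → 0% → $0.00
Laptop $487.41: electronic goods, $175.00 or more → 7.75% → $37.77
Poetry collection $20.50: books → 0% → $0.00
Subtotal = $820.49; tax = $40.67; total due = $861.16

$861.16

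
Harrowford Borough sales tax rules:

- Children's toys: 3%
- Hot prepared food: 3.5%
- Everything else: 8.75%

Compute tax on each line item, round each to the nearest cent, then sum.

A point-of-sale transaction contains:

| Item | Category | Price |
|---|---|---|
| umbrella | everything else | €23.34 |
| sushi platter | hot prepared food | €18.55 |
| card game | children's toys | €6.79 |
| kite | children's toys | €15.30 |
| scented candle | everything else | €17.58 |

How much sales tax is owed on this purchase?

€4.89

Umbrella €23.34: everything else → 8.75% → €2.04
Sushi platter €18.55: hot prepared food → 3.5% → €0.65
Card game €6.79: children's toys → 3% → €0.20
Kite €15.30: children's toys → 3% → €0.46
Scented candle €17.58: everything else → 8.75% → €1.54
Total tax = €2.04 + €0.65 + €0.20 + €0.46 + €1.54 = €4.89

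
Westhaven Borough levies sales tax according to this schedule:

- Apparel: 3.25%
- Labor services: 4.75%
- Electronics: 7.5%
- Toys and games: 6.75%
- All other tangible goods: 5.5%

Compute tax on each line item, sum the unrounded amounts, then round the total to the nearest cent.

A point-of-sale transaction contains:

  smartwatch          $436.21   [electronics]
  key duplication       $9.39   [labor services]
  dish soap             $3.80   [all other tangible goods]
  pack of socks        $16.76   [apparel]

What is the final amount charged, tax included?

Smartwatch $436.21: electronics → 7.5% → $32.71575
Key duplication $9.39: labor services → 4.75% → $0.446025
Dish soap $3.80: all other tangible goods → 5.5% → $0.209
Pack of socks $16.76: apparel → 3.25% → $0.5447
Subtotal = $466.16; unrounded tax = $33.915475 → $33.92; total due = $500.08

$500.08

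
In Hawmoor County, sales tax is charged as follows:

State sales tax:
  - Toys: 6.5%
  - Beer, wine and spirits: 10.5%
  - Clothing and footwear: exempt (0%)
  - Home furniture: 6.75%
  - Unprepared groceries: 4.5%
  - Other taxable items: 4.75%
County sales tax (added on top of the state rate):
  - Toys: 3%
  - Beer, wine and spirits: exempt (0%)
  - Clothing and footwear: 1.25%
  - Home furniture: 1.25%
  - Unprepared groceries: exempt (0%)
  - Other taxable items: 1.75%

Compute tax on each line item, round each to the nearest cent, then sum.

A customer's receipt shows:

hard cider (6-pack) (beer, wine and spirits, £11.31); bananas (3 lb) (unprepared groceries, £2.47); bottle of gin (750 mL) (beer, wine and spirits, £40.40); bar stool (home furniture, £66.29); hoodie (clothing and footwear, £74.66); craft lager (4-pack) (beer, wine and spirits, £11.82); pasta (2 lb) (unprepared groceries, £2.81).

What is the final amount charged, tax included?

£222.90

Hard cider (6-pack) £11.31: beer, wine and spirits → 10.5% + 0% county = 10.5% → £1.19
Bananas (3 lb) £2.47: unprepared groceries → 4.5% + 0% county = 4.5% → £0.11
Bottle of gin (750 mL) £40.40: beer, wine and spirits → 10.5% + 0% county = 10.5% → £4.24
Bar stool £66.29: home furniture → 6.75% + 1.25% county = 8% → £5.30
Hoodie £74.66: clothing and footwear → 0% + 1.25% county = 1.25% → £0.93
Craft lager (4-pack) £11.82: beer, wine and spirits → 10.5% + 0% county = 10.5% → £1.24
Pasta (2 lb) £2.81: unprepared groceries → 4.5% + 0% county = 4.5% → £0.13
Subtotal = £209.76; tax = £13.14; total due = £222.90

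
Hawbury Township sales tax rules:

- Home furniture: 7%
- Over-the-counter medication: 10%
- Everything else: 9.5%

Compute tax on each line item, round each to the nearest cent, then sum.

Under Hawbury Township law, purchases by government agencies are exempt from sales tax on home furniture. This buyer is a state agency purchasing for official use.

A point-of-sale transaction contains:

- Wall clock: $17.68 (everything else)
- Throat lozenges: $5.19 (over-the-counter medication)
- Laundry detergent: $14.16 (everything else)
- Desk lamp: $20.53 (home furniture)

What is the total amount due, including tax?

$61.11

Wall clock $17.68: everything else → 9.5% → $1.68
Throat lozenges $5.19: over-the-counter medication → 10% → $0.52
Laundry detergent $14.16: everything else → 9.5% → $1.35
Desk lamp $20.53: home furniture, buyer-exempt → 0% → $0.00
Subtotal = $57.56; tax = $3.55; total due = $61.11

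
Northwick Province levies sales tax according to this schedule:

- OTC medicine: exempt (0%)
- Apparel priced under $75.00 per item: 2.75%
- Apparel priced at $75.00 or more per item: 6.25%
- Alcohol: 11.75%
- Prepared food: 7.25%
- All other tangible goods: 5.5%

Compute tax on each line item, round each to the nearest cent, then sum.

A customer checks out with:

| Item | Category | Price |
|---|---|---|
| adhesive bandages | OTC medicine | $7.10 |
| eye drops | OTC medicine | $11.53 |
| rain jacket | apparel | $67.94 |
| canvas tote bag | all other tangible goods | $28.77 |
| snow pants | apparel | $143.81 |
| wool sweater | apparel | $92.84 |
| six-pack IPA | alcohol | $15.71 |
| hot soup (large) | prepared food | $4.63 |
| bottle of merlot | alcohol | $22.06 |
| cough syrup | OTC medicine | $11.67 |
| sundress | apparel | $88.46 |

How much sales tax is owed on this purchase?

$28.55

Adhesive bandages $7.10: OTC medicine → 0% → $0.00
Eye drops $11.53: OTC medicine → 0% → $0.00
Rain jacket $67.94: apparel, under $75.00 → 2.75% → $1.87
Canvas tote bag $28.77: all other tangible goods → 5.5% → $1.58
Snow pants $143.81: apparel, $75.00 or more → 6.25% → $8.99
Wool sweater $92.84: apparel, $75.00 or more → 6.25% → $5.80
Six-pack IPA $15.71: alcohol → 11.75% → $1.85
Hot soup (large) $4.63: prepared food → 7.25% → $0.34
Bottle of merlot $22.06: alcohol → 11.75% → $2.59
Cough syrup $11.67: OTC medicine → 0% → $0.00
Sundress $88.46: apparel, $75.00 or more → 6.25% → $5.53
Total tax = $1.87 + $1.58 + $8.99 + $5.80 + $1.85 + $0.34 + $2.59 + $5.53 = $28.55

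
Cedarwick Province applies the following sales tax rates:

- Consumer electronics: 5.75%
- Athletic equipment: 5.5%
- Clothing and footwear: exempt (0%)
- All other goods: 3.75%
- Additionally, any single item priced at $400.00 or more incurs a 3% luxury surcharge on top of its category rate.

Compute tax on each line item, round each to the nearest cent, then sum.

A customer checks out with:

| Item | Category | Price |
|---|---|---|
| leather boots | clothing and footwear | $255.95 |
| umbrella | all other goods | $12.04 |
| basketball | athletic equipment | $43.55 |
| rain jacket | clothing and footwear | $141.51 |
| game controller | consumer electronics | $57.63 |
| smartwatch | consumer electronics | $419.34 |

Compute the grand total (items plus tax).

Leather boots $255.95: clothing and footwear → 0% → $0.00
Umbrella $12.04: all other goods → 3.75% → $0.45
Basketball $43.55: athletic equipment → 5.5% → $2.40
Rain jacket $141.51: clothing and footwear → 0% → $0.00
Game controller $57.63: consumer electronics → 5.75% → $3.31
Smartwatch $419.34: consumer electronics → 5.75% + 3% surcharge = 8.75% → $36.69
Subtotal = $930.02; tax = $42.85; total due = $972.87

$972.87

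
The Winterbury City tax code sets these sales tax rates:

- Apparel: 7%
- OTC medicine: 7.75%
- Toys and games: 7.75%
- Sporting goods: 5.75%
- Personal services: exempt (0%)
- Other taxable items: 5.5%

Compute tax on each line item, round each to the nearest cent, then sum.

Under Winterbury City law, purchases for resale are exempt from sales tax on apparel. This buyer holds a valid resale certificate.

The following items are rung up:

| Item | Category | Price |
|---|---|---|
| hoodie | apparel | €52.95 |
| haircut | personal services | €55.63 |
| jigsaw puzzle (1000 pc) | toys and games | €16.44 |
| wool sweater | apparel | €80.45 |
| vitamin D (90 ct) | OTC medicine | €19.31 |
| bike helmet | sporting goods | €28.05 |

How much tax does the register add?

€4.38

Hoodie €52.95: apparel, buyer-exempt → 0% → €0.00
Haircut €55.63: personal services → 0% → €0.00
Jigsaw puzzle (1000 pc) €16.44: toys and games → 7.75% → €1.27
Wool sweater €80.45: apparel, buyer-exempt → 0% → €0.00
Vitamin D (90 ct) €19.31: OTC medicine → 7.75% → €1.50
Bike helmet €28.05: sporting goods → 5.75% → €1.61
Total tax = €1.27 + €1.50 + €1.61 = €4.38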